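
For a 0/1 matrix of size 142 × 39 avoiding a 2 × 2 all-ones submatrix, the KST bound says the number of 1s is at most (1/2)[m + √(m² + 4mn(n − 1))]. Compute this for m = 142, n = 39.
z(142, 39; 2, 2) ≤ (1/2)[142 + √(142² + 4·142·39·38)] = (1/2)[142 + √861940] = 535.2036

Kővári–Sós–Turán: let r_1, ..., r_142 be the row sums and z = Σ r_i the total number of 1s. Each pair of columns can share at most one row with both entries 1 (else a 2×2 all-ones block appears), so Σ_i C(r_i, 2) ≤ C(39, 2) = 741. By convexity Σ_i C(r_i, 2) ≥ 142·C(z/142, 2) = z(z − 142)/(2·142), giving z² − 142z − 142·39·38 ≤ 0 and hence z ≤ (1/2)[142 + √(20164 + 4·210444)] = (1/2)[142 + √861940] ≈ (1/2)(142 + 928.4072) = 535.2036.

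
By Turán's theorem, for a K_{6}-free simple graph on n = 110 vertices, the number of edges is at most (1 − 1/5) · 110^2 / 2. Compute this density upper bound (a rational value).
Turán density bound = (4/5) · 110^2/2 = 4840

Turán's theorem: ex(n, K_{r+1}) is achieved by the complete r-partite Turán graph T(n, r) with parts as balanced as possible, and is at most (1 − 1/r) · n^2/2. For r = 5, n = 110: the density bound is (4/5) · 12100/2 = 4840. Since 5 ∣ 110, the Turán graph T(110, 5) has parts of equal size 22, and its edge count e(T(110, 5)) = 4840 attains the density bound exactly.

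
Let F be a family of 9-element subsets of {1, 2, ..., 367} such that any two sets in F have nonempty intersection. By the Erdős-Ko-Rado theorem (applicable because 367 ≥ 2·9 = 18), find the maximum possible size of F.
max |F| = C(366, 8) = 7393909947633495

Erdős-Ko-Rado (1961): when n ≥ 2k, max |F| = C(n−1, k−1). The bound is attained by the star {A : i ∈ A} for any fixed i ∈ [n]. Here C(367−1, 9−1) = C(366, 8) = 7393909947633495.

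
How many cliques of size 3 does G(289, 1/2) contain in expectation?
E[# K_3] = C(289, 3) · (1/2)^C(3, 2) = 3981264 / 2^3 = 497658

For each 3-subset S of vertices (there are C(289, 3) = 3981264 such S), let X_S = 1 if S induces a K_3 (all C(3, 2) = 3 edges present). Then P(X_S = 1) = (1/2)^3 = 1/8. By linearity of expectation, E[# K_3] = C(289, 3) · (1/2)^3 = 3981264 / 8 = 497658.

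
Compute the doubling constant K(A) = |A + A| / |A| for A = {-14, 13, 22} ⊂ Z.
K = |A + A| / |A| = 6/3 = 2

Enumerate A + A = {a + b : a, b ∈ A}. With |A| = 3, there are |A|^2 = 9 ordered sum pairs; collecting distinct values, A + A = {-28, -1, 8, 26, 35, 44}, so |A + A| = 6. Thus K = 6/3 = 2. For comparison, the minimum possible |A + A| over all 3-element sets is 2·3 − 1 = 5 (so min K = 5/3), attained only by arithmetic progressions.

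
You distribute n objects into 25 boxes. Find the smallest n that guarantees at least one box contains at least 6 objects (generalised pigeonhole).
n = (6 − 1)·25 + 1 = 126

By the generalised pigeonhole principle, to guarantee some box contains ≥ r objects we need more than (r − 1) · k objects total. Threshold: n = (r − 1) · k + 1. With r = 6 and k = 25: n = 5 · 25 + 1 = 125 + 1 = 126. For n = 125 = 5 · 25, we can put exactly 5 objects in every box, avoiding 6 in any single one — so 126 is tight.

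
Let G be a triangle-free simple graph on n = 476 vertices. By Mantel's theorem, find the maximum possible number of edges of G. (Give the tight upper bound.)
ex(476, K_3) = ⌊476^2/4⌋ = 56644

Mantel (1907): a triangle-free graph on n vertices has at most ⌊n^2/4⌋ edges, with equality for the complete bipartite graph K_{⌊n/2⌋, ⌈n/2⌉}. For n = 476: ⌊476^2/4⌋ = ⌊226576/4⌋ = 56644. The extremal graph is K_{238, 238}, which has 238·238 = 56644 edges.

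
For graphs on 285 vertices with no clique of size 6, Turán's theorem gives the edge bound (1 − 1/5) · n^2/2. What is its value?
Turán density bound = (4/5) · 285^2/2 = 32490

Turán's theorem: ex(n, K_{r+1}) is achieved by the complete r-partite Turán graph T(n, r) with parts as balanced as possible, and is at most (1 − 1/r) · n^2/2. For r = 5, n = 285: the density bound is (4/5) · 81225/2 = 32490. Since 5 ∣ 285, the Turán graph T(285, 5) has parts of equal size 57, and its edge count e(T(285, 5)) = 32490 attains the density bound exactly.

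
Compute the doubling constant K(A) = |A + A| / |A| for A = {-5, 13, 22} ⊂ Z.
K = |A + A| / |A| = 6/3 = 2

Enumerate A + A = {a + b : a, b ∈ A}. With |A| = 3, there are |A|^2 = 9 ordered sum pairs; collecting distinct values, A + A = {-10, 8, 17, 26, 35, 44}, so |A + A| = 6. Thus K = 6/3 = 2. For comparison, the minimum possible |A + A| over all 3-element sets is 2·3 − 1 = 5 (so min K = 5/3), attained only by arithmetic progressions.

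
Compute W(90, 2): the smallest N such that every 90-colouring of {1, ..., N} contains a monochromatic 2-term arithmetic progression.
W(90, 2) = 90 + 1 = 91

A 2-term AP is any pair of integers, so a monochromatic 2-AP exists iff some colour is used at least twice. With 90 colours, the colouring i ↦ i on {1, ..., 90} uses each colour once, avoiding any monochromatic pair, so W(90, 2) > 90. For {1, ..., 91}, pigeonhole forces two integers of the same colour, which form a monochromatic 2-AP. Hence W(90, 2) = 91.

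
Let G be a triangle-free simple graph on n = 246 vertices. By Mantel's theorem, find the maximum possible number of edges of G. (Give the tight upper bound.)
ex(246, K_3) = ⌊246^2/4⌋ = 15129

Mantel (1907): a triangle-free graph on n vertices has at most ⌊n^2/4⌋ edges, with equality for the complete bipartite graph K_{⌊n/2⌋, ⌈n/2⌉}. For n = 246: ⌊246^2/4⌋ = ⌊60516/4⌋ = 15129. The extremal graph is K_{123, 123}, which has 123·123 = 15129 edges.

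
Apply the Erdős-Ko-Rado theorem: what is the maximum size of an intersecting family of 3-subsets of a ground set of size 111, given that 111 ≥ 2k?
max |F| = C(110, 2) = 5995

Erdős-Ko-Rado (1961): when n ≥ 2k, max |F| = C(n−1, k−1). The bound is attained by the star {A : i ∈ A} for any fixed i ∈ [n]. Here C(111−1, 3−1) = C(110, 2) = 5995.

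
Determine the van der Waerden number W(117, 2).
W(117, 2) = 117 + 1 = 118

A 2-term AP is any pair of integers, so a monochromatic 2-AP exists iff some colour is used at least twice. With 117 colours, the colouring i ↦ i on {1, ..., 117} uses each colour once, avoiding any monochromatic pair, so W(117, 2) > 117. For {1, ..., 118}, pigeonhole forces two integers of the same colour, which form a monochromatic 2-AP. Hence W(117, 2) = 118.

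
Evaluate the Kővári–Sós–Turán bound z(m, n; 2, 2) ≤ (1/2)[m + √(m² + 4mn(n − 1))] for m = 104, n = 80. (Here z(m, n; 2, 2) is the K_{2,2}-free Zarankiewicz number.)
z(104, 80; 2, 2) ≤ (1/2)[104 + √(104² + 4·104·80·79)] = (1/2)[104 + √2639936] = 864.394

Kővári–Sós–Turán: let r_1, ..., r_104 be the row sums and z = Σ r_i the total number of 1s. Each pair of columns can share at most one row with both entries 1 (else a 2×2 all-ones block appears), so Σ_i C(r_i, 2) ≤ C(80, 2) = 3160. By convexity Σ_i C(r_i, 2) ≥ 104·C(z/104, 2) = z(z − 104)/(2·104), giving z² − 104z − 104·80·79 ≤ 0 and hence z ≤ (1/2)[104 + √(10816 + 4·657280)] = (1/2)[104 + √2639936] ≈ (1/2)(104 + 1624.788) = 864.394.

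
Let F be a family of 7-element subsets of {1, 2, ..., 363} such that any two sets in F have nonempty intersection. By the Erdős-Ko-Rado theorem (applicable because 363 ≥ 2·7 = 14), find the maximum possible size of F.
max |F| = C(362, 6) = 2997998892714

The Erdős-Ko-Rado theorem states: for n ≥ 2k, an intersecting family of k-subsets of an n-element set has size at most C(n − 1, k − 1), with equality for 'star' families {A ⊆ [n] : |A| = k, i ∈ A} (fix an element i). For n = 363, k = 7: C(362, 6) = 2997998892714.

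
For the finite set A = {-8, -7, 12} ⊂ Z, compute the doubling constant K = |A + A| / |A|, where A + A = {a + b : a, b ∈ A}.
K = |A + A| / |A| = 6/3 = 2

Enumerate A + A = {a + b : a, b ∈ A}. With |A| = 3, there are |A|^2 = 9 ordered sum pairs; collecting distinct values, A + A = {-16, -15, -14, 4, 5, 24}, so |A + A| = 6. Thus K = 6/3 = 2. For comparison, the minimum possible |A + A| over all 3-element sets is 2·3 − 1 = 5 (so min K = 5/3), attained only by arithmetic progressions.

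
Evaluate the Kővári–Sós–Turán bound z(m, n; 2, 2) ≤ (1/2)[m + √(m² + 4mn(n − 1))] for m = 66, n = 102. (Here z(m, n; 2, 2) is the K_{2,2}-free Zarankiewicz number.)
z(66, 102; 2, 2) ≤ (1/2)[66 + √(66² + 4·66·102·101)] = (1/2)[66 + √2724084] = 858.24

Kővári–Sós–Turán: let r_1, ..., r_66 be the row sums and z = Σ r_i the total number of 1s. Each pair of columns can share at most one row with both entries 1 (else a 2×2 all-ones block appears), so Σ_i C(r_i, 2) ≤ C(102, 2) = 5151. By convexity Σ_i C(r_i, 2) ≥ 66·C(z/66, 2) = z(z − 66)/(2·66), giving z² − 66z − 66·102·101 ≤ 0 and hence z ≤ (1/2)[66 + √(4356 + 4·679932)] = (1/2)[66 + √2724084] ≈ (1/2)(66 + 1650.4799) = 858.24.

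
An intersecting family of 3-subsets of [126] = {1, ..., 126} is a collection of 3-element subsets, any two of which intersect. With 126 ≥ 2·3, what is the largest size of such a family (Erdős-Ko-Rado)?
max |F| = C(125, 2) = 7750

Erdős-Ko-Rado (1961): when n ≥ 2k, max |F| = C(n−1, k−1). The bound is attained by the star {A : i ∈ A} for any fixed i ∈ [n]. Here C(126−1, 3−1) = C(125, 2) = 7750.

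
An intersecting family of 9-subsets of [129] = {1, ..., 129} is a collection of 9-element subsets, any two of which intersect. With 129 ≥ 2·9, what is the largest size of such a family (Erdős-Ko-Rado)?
max |F| = C(128, 8) = 1429702652400

The Erdős-Ko-Rado theorem states: for n ≥ 2k, an intersecting family of k-subsets of an n-element set has size at most C(n − 1, k − 1), with equality for 'star' families {A ⊆ [n] : |A| = k, i ∈ A} (fix an element i). For n = 129, k = 9: C(128, 8) = 1429702652400.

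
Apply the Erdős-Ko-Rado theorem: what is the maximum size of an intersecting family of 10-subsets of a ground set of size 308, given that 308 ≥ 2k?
max |F| = C(307, 9) = 59303278327292350

The Erdős-Ko-Rado theorem states: for n ≥ 2k, an intersecting family of k-subsets of an n-element set has size at most C(n − 1, k − 1), with equality for 'star' families {A ⊆ [n] : |A| = k, i ∈ A} (fix an element i). For n = 308, k = 10: C(307, 9) = 59303278327292350.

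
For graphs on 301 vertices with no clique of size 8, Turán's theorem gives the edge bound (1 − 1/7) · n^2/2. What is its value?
Turán density bound = (6/7) · 301^2/2 = 38829

Turán's theorem: ex(n, K_{r+1}) is achieved by the complete r-partite Turán graph T(n, r) with parts as balanced as possible, and is at most (1 − 1/r) · n^2/2. For r = 7, n = 301: the density bound is (6/7) · 90601/2 = 38829. Since 7 ∣ 301, the Turán graph T(301, 7) has parts of equal size 43, and its edge count e(T(301, 7)) = 38829 attains the density bound exactly.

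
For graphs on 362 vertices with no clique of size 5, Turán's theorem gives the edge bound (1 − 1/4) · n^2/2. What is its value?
Turán density bound = (3/4) · 362^2/2 = 98283/2 ≈ 49141.5

Turán's theorem: ex(n, K_{r+1}) is achieved by the complete r-partite Turán graph T(n, r) with parts as balanced as possible, and is at most (1 − 1/r) · n^2/2. For r = 4, n = 362: the density bound is (3/4) · 131044/2 = 98283/2 ≈ 49141.5. The integer-valued extremum is e(T(362, 4)) = 49141, which is strictly less than the density bound 98283/2 since 4 ∤ 362 (the parts of T(362, 4) cannot all be equal).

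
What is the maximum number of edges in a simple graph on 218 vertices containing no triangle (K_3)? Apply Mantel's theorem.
ex(218, K_3) = ⌊218^2/4⌋ = 11881

Mantel (1907): a triangle-free graph on n vertices has at most ⌊n^2/4⌋ edges, with equality for the complete bipartite graph K_{⌊n/2⌋, ⌈n/2⌉}. For n = 218: ⌊218^2/4⌋ = ⌊47524/4⌋ = 11881. The extremal graph is K_{109, 109}, which has 109·109 = 11881 edges.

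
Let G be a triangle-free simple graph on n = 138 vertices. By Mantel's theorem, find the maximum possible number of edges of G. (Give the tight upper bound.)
ex(138, K_3) = ⌊138^2/4⌋ = 4761

Mantel (1907): a triangle-free graph on n vertices has at most ⌊n^2/4⌋ edges, with equality for the complete bipartite graph K_{⌊n/2⌋, ⌈n/2⌉}. For n = 138: ⌊138^2/4⌋ = ⌊19044/4⌋ = 4761. The extremal graph is K_{69, 69}, which has 69·69 = 4761 edges.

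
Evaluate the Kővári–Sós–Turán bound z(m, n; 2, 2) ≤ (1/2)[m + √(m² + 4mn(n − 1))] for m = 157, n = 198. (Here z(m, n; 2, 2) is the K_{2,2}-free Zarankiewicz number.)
z(157, 198; 2, 2) ≤ (1/2)[157 + √(157² + 4·157·198·197)] = (1/2)[157 + √24520417] = 2554.4047

Kővári–Sós–Turán: let r_1, ..., r_157 be the row sums and z = Σ r_i the total number of 1s. Each pair of columns can share at most one row with both entries 1 (else a 2×2 all-ones block appears), so Σ_i C(r_i, 2) ≤ C(198, 2) = 19503. By convexity Σ_i C(r_i, 2) ≥ 157·C(z/157, 2) = z(z − 157)/(2·157), giving z² − 157z − 157·198·197 ≤ 0 and hence z ≤ (1/2)[157 + √(24649 + 4·6123942)] = (1/2)[157 + √24520417] ≈ (1/2)(157 + 4951.8095) = 2554.4047.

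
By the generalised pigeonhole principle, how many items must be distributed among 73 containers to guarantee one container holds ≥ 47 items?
n = (47 − 1)·73 + 1 = 3359

By the generalised pigeonhole principle, to guarantee some box contains ≥ r objects we need more than (r − 1) · k objects total. Threshold: n = (r − 1) · k + 1. With r = 47 and k = 73: n = 46 · 73 + 1 = 3358 + 1 = 3359. For n = 3358 = 46 · 73, we can put exactly 46 objects in every box, avoiding 47 in any single one — so 3359 is tight.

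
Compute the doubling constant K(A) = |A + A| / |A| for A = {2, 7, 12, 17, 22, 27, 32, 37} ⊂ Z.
K = |A + A| / |A| = 15/8

Enumerate A + A = {a + b : a, b ∈ A}. With |A| = 8, there are |A|^2 = 64 ordered sum pairs; collecting distinct values, A + A = {4, 9, 14, 19, 24, 29, 34, 39, 44, 49, 54, 59, 64, 69, 74}, so |A + A| = 15. Thus K = 15/8. Here |A + A| = 2|A| − 1 = 15, the minimum possible — so K = 15/8 is minimal, which holds iff A is an arithmetic progression.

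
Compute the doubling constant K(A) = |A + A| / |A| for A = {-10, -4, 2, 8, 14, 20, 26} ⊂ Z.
K = |A + A| / |A| = 13/7

Enumerate A + A = {a + b : a, b ∈ A}. With |A| = 7, there are |A|^2 = 49 ordered sum pairs; collecting distinct values, A + A = {-20, -14, -8, -2, 4, 10, 16, 22, 28, 34, 40, 46, 52}, so |A + A| = 13. Thus K = 13/7. Here |A + A| = 2|A| − 1 = 13, the minimum possible — so K = 13/7 is minimal, which holds iff A is an arithmetic progression.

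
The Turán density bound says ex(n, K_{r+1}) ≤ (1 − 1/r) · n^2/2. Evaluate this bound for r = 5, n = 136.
Turán density bound = (4/5) · 136^2/2 = 36992/5 ≈ 7398.4

Turán's theorem: ex(n, K_{r+1}) is achieved by the complete r-partite Turán graph T(n, r) with parts as balanced as possible, and is at most (1 − 1/r) · n^2/2. For r = 5, n = 136: the density bound is (4/5) · 18496/2 = 36992/5 ≈ 7398.4. The integer-valued extremum is e(T(136, 5)) = 7398, which is strictly less than the density bound 36992/5 since 5 ∤ 136 (the parts of T(136, 5) cannot all be equal).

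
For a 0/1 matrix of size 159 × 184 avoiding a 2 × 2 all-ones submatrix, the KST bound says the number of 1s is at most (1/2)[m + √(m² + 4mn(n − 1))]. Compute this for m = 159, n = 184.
z(159, 184; 2, 2) ≤ (1/2)[159 + √(159² + 4·159·184·183)] = (1/2)[159 + √21440673] = 2394.7037

Kővári–Sós–Turán: let r_1, ..., r_159 be the row sums and z = Σ r_i the total number of 1s. Each pair of columns can share at most one row with both entries 1 (else a 2×2 all-ones block appears), so Σ_i C(r_i, 2) ≤ C(184, 2) = 16836. By convexity Σ_i C(r_i, 2) ≥ 159·C(z/159, 2) = z(z − 159)/(2·159), giving z² − 159z − 159·184·183 ≤ 0 and hence z ≤ (1/2)[159 + √(25281 + 4·5353848)] = (1/2)[159 + √21440673] ≈ (1/2)(159 + 4630.4074) = 2394.7037.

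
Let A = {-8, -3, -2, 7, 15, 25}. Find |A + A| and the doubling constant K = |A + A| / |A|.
K = |A + A| / |A| = 20/6 = 10/3

Enumerate A + A = {a + b : a, b ∈ A}. With |A| = 6, there are |A|^2 = 36 ordered sum pairs; collecting distinct values, A + A = {-16, -11, -10, -6, -5, -4, -1, 4, 5, 7, 12, 13, 14, 17, 22, 23, 30, 32, 40, 50}, so |A + A| = 20. Thus K = 20/6 = 10/3. For comparison, the minimum possible |A + A| over all 6-element sets is 2·6 − 1 = 11 (so min K = 11/6), attained only by arithmetic progressions.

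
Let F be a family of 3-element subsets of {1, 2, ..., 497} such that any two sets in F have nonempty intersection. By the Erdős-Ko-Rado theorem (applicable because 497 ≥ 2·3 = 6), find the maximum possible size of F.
max |F| = C(496, 2) = 122760

Erdős-Ko-Rado (1961): when n ≥ 2k, max |F| = C(n−1, k−1). The bound is attained by the star {A : i ∈ A} for any fixed i ∈ [n]. Here C(497−1, 3−1) = C(496, 2) = 122760.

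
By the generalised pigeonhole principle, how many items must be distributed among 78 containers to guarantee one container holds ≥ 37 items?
n = (37 − 1)·78 + 1 = 2809

By the generalised pigeonhole principle, to guarantee some box contains ≥ r objects we need more than (r − 1) · k objects total. Threshold: n = (r − 1) · k + 1. With r = 37 and k = 78: n = 36 · 78 + 1 = 2808 + 1 = 2809. For n = 2808 = 36 · 78, we can put exactly 36 objects in every box, avoiding 37 in any single one — so 2809 is tight.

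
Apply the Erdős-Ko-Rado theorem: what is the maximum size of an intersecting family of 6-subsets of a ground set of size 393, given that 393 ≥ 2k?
max |F| = C(392, 5) = 75184360888

The Erdős-Ko-Rado theorem states: for n ≥ 2k, an intersecting family of k-subsets of an n-element set has size at most C(n − 1, k − 1), with equality for 'star' families {A ⊆ [n] : |A| = k, i ∈ A} (fix an element i). For n = 393, k = 6: C(392, 5) = 75184360888.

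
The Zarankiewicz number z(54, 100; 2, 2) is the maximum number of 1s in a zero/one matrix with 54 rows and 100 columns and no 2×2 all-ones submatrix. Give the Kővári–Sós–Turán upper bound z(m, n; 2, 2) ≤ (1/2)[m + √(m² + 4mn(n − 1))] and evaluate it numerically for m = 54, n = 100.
z(54, 100; 2, 2) ≤ (1/2)[54 + √(54² + 4·54·100·99)] = (1/2)[54 + √2141316] = 758.6618

Kővári–Sós–Turán: let r_1, ..., r_54 be the row sums and z = Σ r_i the total number of 1s. Each pair of columns can share at most one row with both entries 1 (else a 2×2 all-ones block appears), so Σ_i C(r_i, 2) ≤ C(100, 2) = 4950. By convexity Σ_i C(r_i, 2) ≥ 54·C(z/54, 2) = z(z − 54)/(2·54), giving z² − 54z − 54·100·99 ≤ 0 and hence z ≤ (1/2)[54 + √(2916 + 4·534600)] = (1/2)[54 + √2141316] ≈ (1/2)(54 + 1463.3236) = 758.6618.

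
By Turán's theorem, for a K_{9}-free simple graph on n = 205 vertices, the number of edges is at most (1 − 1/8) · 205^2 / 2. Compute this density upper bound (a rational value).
Turán density bound = (7/8) · 205^2/2 = 294175/16 ≈ 18385.9375

Turán's theorem: ex(n, K_{r+1}) is achieved by the complete r-partite Turán graph T(n, r) with parts as balanced as possible, and is at most (1 − 1/r) · n^2/2. For r = 8, n = 205: the density bound is (7/8) · 42025/2 = 294175/16 ≈ 18385.9375. The integer-valued extremum is e(T(205, 8)) = 18385, which is strictly less than the density bound 294175/16 since 8 ∤ 205 (the parts of T(205, 8) cannot all be equal).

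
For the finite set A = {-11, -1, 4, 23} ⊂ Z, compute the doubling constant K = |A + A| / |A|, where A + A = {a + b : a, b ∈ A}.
K = |A + A| / |A| = 10/4 = 5/2

Enumerate A + A = {a + b : a, b ∈ A}. With |A| = 4, there are |A|^2 = 16 ordered sum pairs; collecting distinct values, A + A = {-22, -12, -7, -2, 3, 8, 12, 22, 27, 46}, so |A + A| = 10. Thus K = 10/4 = 5/2. For comparison, the minimum possible |A + A| over all 4-element sets is 2·4 − 1 = 7 (so min K = 7/4), attained only by arithmetic progressions.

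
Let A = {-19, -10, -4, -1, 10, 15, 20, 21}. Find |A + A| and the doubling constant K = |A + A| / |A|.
K = |A + A| / |A| = 32/8 = 4

Enumerate A + A = {a + b : a, b ∈ A}. With |A| = 8, there are |A|^2 = 64 ordered sum pairs; collecting distinct values, A + A = {-38, -29, -23, -20, -14, -11, -9, -8, -5, -4, -2, 0, 1, 2, 5, 6, 9, 10, 11, 14, 16, 17, 19, 20, 25, 30, 31, 35, 36, 40, 41, 42}, so |A + A| = 32. Thus K = 32/8 = 4. For comparison, the minimum possible |A + A| over all 8-element sets is 2·8 − 1 = 15 (so min K = 15/8), attained only by arithmetic progressions.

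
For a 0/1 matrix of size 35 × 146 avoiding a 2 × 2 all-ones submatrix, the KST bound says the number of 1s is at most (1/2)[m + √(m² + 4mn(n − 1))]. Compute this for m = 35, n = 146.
z(35, 146; 2, 2) ≤ (1/2)[35 + √(35² + 4·35·146·145)] = (1/2)[35 + √2965025] = 878.4624

Kővári–Sós–Turán: let r_1, ..., r_35 be the row sums and z = Σ r_i the total number of 1s. Each pair of columns can share at most one row with both entries 1 (else a 2×2 all-ones block appears), so Σ_i C(r_i, 2) ≤ C(146, 2) = 10585. By convexity Σ_i C(r_i, 2) ≥ 35·C(z/35, 2) = z(z − 35)/(2·35), giving z² − 35z − 35·146·145 ≤ 0 and hence z ≤ (1/2)[35 + √(1225 + 4·740950)] = (1/2)[35 + √2965025] ≈ (1/2)(35 + 1721.9248) = 878.4624.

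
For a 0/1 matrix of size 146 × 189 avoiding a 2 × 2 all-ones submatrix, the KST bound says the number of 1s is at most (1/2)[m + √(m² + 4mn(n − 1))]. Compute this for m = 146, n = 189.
z(146, 189; 2, 2) ≤ (1/2)[146 + √(146² + 4·146·189·188)] = (1/2)[146 + √20772004] = 2351.8157

Kővári–Sós–Turán: let r_1, ..., r_146 be the row sums and z = Σ r_i the total number of 1s. Each pair of columns can share at most one row with both entries 1 (else a 2×2 all-ones block appears), so Σ_i C(r_i, 2) ≤ C(189, 2) = 17766. By convexity Σ_i C(r_i, 2) ≥ 146·C(z/146, 2) = z(z − 146)/(2·146), giving z² − 146z − 146·189·188 ≤ 0 and hence z ≤ (1/2)[146 + √(21316 + 4·5187672)] = (1/2)[146 + √20772004] ≈ (1/2)(146 + 4557.6314) = 2351.8157.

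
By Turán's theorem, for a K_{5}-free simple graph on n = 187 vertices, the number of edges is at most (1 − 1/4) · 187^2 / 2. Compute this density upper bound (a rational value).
Turán density bound = (3/4) · 187^2/2 = 104907/8 ≈ 13113.375

Turán's theorem: ex(n, K_{r+1}) is achieved by the complete r-partite Turán graph T(n, r) with parts as balanced as possible, and is at most (1 − 1/r) · n^2/2. For r = 4, n = 187: the density bound is (3/4) · 34969/2 = 104907/8 ≈ 13113.375. The integer-valued extremum is e(T(187, 4)) = 13113, which is strictly less than the density bound 104907/8 since 4 ∤ 187 (the parts of T(187, 4) cannot all be equal).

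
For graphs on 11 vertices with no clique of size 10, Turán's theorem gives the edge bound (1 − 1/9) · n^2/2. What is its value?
Turán density bound = (8/9) · 11^2/2 = 484/9 ≈ 53.7778

Turán's theorem: ex(n, K_{r+1}) is achieved by the complete r-partite Turán graph T(n, r) with parts as balanced as possible, and is at most (1 − 1/r) · n^2/2. For r = 9, n = 11: the density bound is (8/9) · 121/2 = 484/9 ≈ 53.7778. The integer-valued extremum is e(T(11, 9)) = 53, which is strictly less than the density bound 484/9 since 9 ∤ 11 (the parts of T(11, 9) cannot all be equal).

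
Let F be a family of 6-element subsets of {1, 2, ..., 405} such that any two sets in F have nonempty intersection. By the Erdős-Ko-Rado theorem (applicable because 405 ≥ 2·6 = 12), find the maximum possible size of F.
max |F| = C(404, 5) = 87485400080

The Erdős-Ko-Rado theorem states: for n ≥ 2k, an intersecting family of k-subsets of an n-element set has size at most C(n − 1, k − 1), with equality for 'star' families {A ⊆ [n] : |A| = k, i ∈ A} (fix an element i). For n = 405, k = 6: C(404, 5) = 87485400080.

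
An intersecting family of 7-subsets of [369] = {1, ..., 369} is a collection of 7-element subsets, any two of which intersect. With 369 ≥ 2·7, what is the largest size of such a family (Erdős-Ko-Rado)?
max |F| = C(368, 6) = 3311031748024

Erdős-Ko-Rado (1961): when n ≥ 2k, max |F| = C(n−1, k−1). The bound is attained by the star {A : i ∈ A} for any fixed i ∈ [n]. Here C(369−1, 7−1) = C(368, 6) = 3311031748024.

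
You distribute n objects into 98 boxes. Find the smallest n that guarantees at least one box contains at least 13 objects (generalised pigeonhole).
n = (13 − 1)·98 + 1 = 1177

By the generalised pigeonhole principle, to guarantee some box contains ≥ r objects we need more than (r − 1) · k objects total. Threshold: n = (r − 1) · k + 1. With r = 13 and k = 98: n = 12 · 98 + 1 = 1176 + 1 = 1177. For n = 1176 = 12 · 98, we can put exactly 12 objects in every box, avoiding 13 in any single one — so 1177 is tight.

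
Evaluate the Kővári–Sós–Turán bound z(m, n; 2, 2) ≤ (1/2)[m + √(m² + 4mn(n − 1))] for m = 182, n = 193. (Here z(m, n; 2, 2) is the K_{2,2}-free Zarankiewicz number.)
z(182, 193; 2, 2) ≤ (1/2)[182 + √(182² + 4·182·193·192)] = (1/2)[182 + √27009892] = 2689.5521

Kővári–Sós–Turán: let r_1, ..., r_182 be the row sums and z = Σ r_i the total number of 1s. Each pair of columns can share at most one row with both entries 1 (else a 2×2 all-ones block appears), so Σ_i C(r_i, 2) ≤ C(193, 2) = 18528. By convexity Σ_i C(r_i, 2) ≥ 182·C(z/182, 2) = z(z − 182)/(2·182), giving z² − 182z − 182·193·192 ≤ 0 and hence z ≤ (1/2)[182 + √(33124 + 4·6744192)] = (1/2)[182 + √27009892] ≈ (1/2)(182 + 5197.1042) = 2689.5521.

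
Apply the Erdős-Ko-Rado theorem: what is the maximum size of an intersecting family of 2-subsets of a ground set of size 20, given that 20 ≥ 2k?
max |F| = C(19, 1) = 19

The Erdős-Ko-Rado theorem states: for n ≥ 2k, an intersecting family of k-subsets of an n-element set has size at most C(n − 1, k − 1), with equality for 'star' families {A ⊆ [n] : |A| = k, i ∈ A} (fix an element i). For n = 20, k = 2: C(19, 1) = 19.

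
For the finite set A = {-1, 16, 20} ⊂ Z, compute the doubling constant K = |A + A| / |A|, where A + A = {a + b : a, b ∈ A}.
K = |A + A| / |A| = 6/3 = 2

Enumerate A + A = {a + b : a, b ∈ A}. With |A| = 3, there are |A|^2 = 9 ordered sum pairs; collecting distinct values, A + A = {-2, 15, 19, 32, 36, 40}, so |A + A| = 6. Thus K = 6/3 = 2. For comparison, the minimum possible |A + A| over all 3-element sets is 2·3 − 1 = 5 (so min K = 5/3), attained only by arithmetic progressions.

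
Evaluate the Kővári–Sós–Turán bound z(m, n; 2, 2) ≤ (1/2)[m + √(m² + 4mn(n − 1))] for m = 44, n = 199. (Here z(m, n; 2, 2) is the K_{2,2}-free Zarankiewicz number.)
z(44, 199; 2, 2) ≤ (1/2)[44 + √(44² + 4·44·199·198)] = (1/2)[44 + √6936688] = 1338.8796

Kővári–Sós–Turán: let r_1, ..., r_44 be the row sums and z = Σ r_i the total number of 1s. Each pair of columns can share at most one row with both entries 1 (else a 2×2 all-ones block appears), so Σ_i C(r_i, 2) ≤ C(199, 2) = 19701. By convexity Σ_i C(r_i, 2) ≥ 44·C(z/44, 2) = z(z − 44)/(2·44), giving z² − 44z − 44·199·198 ≤ 0 and hence z ≤ (1/2)[44 + √(1936 + 4·1733688)] = (1/2)[44 + √6936688] ≈ (1/2)(44 + 2633.7593) = 1338.8796.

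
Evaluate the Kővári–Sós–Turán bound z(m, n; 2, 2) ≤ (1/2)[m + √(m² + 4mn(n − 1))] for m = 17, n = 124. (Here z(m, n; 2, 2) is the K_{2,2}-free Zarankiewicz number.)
z(17, 124; 2, 2) ≤ (1/2)[17 + √(17² + 4·17·124·123)] = (1/2)[17 + √1037425] = 517.7703

Kővári–Sós–Turán: let r_1, ..., r_17 be the row sums and z = Σ r_i the total number of 1s. Each pair of columns can share at most one row with both entries 1 (else a 2×2 all-ones block appears), so Σ_i C(r_i, 2) ≤ C(124, 2) = 7626. By convexity Σ_i C(r_i, 2) ≥ 17·C(z/17, 2) = z(z − 17)/(2·17), giving z² − 17z − 17·124·123 ≤ 0 and hence z ≤ (1/2)[17 + √(289 + 4·259284)] = (1/2)[17 + √1037425] ≈ (1/2)(17 + 1018.5406) = 517.7703.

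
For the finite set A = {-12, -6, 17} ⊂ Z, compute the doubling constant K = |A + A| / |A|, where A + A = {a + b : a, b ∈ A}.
K = |A + A| / |A| = 6/3 = 2

Enumerate A + A = {a + b : a, b ∈ A}. With |A| = 3, there are |A|^2 = 9 ordered sum pairs; collecting distinct values, A + A = {-24, -18, -12, 5, 11, 34}, so |A + A| = 6. Thus K = 6/3 = 2. For comparison, the minimum possible |A + A| over all 3-element sets is 2·3 − 1 = 5 (so min K = 5/3), attained only by arithmetic progressions.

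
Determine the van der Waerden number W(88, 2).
W(88, 2) = 88 + 1 = 89

A 2-term AP is any pair of integers, so a monochromatic 2-AP exists iff some colour is used at least twice. With 88 colours, the colouring i ↦ i on {1, ..., 88} uses each colour once, avoiding any monochromatic pair, so W(88, 2) > 88. For {1, ..., 89}, pigeonhole forces two integers of the same colour, which form a monochromatic 2-AP. Hence W(88, 2) = 89.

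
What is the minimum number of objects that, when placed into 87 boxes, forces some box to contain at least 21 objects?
n = (21 − 1)·87 + 1 = 1741

By the generalised pigeonhole principle, to guarantee some box contains ≥ r objects we need more than (r − 1) · k objects total. Threshold: n = (r − 1) · k + 1. With r = 21 and k = 87: n = 20 · 87 + 1 = 1740 + 1 = 1741. For n = 1740 = 20 · 87, we can put exactly 20 objects in every box, avoiding 21 in any single one — so 1741 is tight.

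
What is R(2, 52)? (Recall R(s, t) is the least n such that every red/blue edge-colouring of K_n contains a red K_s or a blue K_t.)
R(2, 52) = 52

R(2, k) = k for all k ≥ 2: in a 2-colouring of K_k, either some edge is red (a red K_2) or all edges are blue (a blue K_k). And K_{51} coloured all-blue has no blue K_52, so R(2, 52) > 51. Hence R(2, 52) = 52.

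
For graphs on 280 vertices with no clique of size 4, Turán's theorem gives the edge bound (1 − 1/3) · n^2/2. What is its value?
Turán density bound = (2/3) · 280^2/2 = 78400/3 ≈ 26133.3333

Turán's theorem: ex(n, K_{r+1}) is achieved by the complete r-partite Turán graph T(n, r) with parts as balanced as possible, and is at most (1 − 1/r) · n^2/2. For r = 3, n = 280: the density bound is (2/3) · 78400/2 = 78400/3 ≈ 26133.3333. The integer-valued extremum is e(T(280, 3)) = 26133, which is strictly less than the density bound 78400/3 since 3 ∤ 280 (the parts of T(280, 3) cannot all be equal).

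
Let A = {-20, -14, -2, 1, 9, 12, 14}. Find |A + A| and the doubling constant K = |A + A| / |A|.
K = |A + A| / |A| = 27/7

Enumerate A + A = {a + b : a, b ∈ A}. With |A| = 7, there are |A|^2 = 49 ordered sum pairs; collecting distinct values, A + A = {-40, -34, -28, -22, -19, -16, -13, -11, -8, -6, -5, -4, -2, -1, 0, 2, 7, 10, 12, 13, 15, 18, 21, 23, 24, 26, 28}, so |A + A| = 27. Thus K = 27/7. For comparison, the minimum possible |A + A| over all 7-element sets is 2·7 − 1 = 13 (so min K = 13/7), attained only by arithmetic progressions.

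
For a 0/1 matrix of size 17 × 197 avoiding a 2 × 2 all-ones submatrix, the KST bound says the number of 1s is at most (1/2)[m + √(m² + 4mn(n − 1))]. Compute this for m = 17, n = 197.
z(17, 197; 2, 2) ≤ (1/2)[17 + √(17² + 4·17·197·196)] = (1/2)[17 + √2625905] = 818.7322

Kővári–Sós–Turán: let r_1, ..., r_17 be the row sums and z = Σ r_i the total number of 1s. Each pair of columns can share at most one row with both entries 1 (else a 2×2 all-ones block appears), so Σ_i C(r_i, 2) ≤ C(197, 2) = 19306. By convexity Σ_i C(r_i, 2) ≥ 17·C(z/17, 2) = z(z − 17)/(2·17), giving z² − 17z − 17·197·196 ≤ 0 and hence z ≤ (1/2)[17 + √(289 + 4·656404)] = (1/2)[17 + √2625905] ≈ (1/2)(17 + 1620.4644) = 818.7322.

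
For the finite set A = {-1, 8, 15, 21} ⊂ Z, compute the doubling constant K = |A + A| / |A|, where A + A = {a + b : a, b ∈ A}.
K = |A + A| / |A| = 10/4 = 5/2

Enumerate A + A = {a + b : a, b ∈ A}. With |A| = 4, there are |A|^2 = 16 ordered sum pairs; collecting distinct values, A + A = {-2, 7, 14, 16, 20, 23, 29, 30, 36, 42}, so |A + A| = 10. Thus K = 10/4 = 5/2. For comparison, the minimum possible |A + A| over all 4-element sets is 2·4 − 1 = 7 (so min K = 7/4), attained only by arithmetic progressions.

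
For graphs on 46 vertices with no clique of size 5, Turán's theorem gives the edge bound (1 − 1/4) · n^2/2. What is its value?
Turán density bound = (3/4) · 46^2/2 = 1587/2 ≈ 793.5

Turán's theorem: ex(n, K_{r+1}) is achieved by the complete r-partite Turán graph T(n, r) with parts as balanced as possible, and is at most (1 − 1/r) · n^2/2. For r = 4, n = 46: the density bound is (3/4) · 2116/2 = 1587/2 ≈ 793.5. The integer-valued extremum is e(T(46, 4)) = 793, which is strictly less than the density bound 1587/2 since 4 ∤ 46 (the parts of T(46, 4) cannot all be equal).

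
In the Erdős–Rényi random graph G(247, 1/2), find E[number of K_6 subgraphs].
E[# K_6] = C(247, 6) · (1/2)^C(6, 2) = 296672379003 / 2^15 ≈ 9053722.503754

For each 6-subset S of vertices (there are C(247, 6) = 296672379003 such S), let X_S = 1 if S induces a K_6 (all C(6, 2) = 15 edges present). Then P(X_S = 1) = (1/2)^15 = 1/32768. By linearity of expectation, E[# K_6] = C(247, 6) · (1/2)^15 = 296672379003 / 32768 ≈ 9053722.503754.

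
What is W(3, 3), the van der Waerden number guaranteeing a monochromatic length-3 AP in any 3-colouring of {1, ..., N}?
W(3, 3) = 27

This is a classical value, W(3, 3) = 27, established by combining an explicit 3-colouring of {1, ..., 26} with no monochromatic 3-AP (giving the lower bound W(3, 3) > 26) and a finite case analysis / exhaustive computer search showing every 3-colouring of {1, ..., 27} has such an AP.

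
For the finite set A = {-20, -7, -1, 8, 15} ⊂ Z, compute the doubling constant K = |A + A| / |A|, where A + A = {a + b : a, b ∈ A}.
K = |A + A| / |A| = 15/5 = 3

Enumerate A + A = {a + b : a, b ∈ A}. With |A| = 5, there are |A|^2 = 25 ordered sum pairs; collecting distinct values, A + A = {-40, -27, -21, -14, -12, -8, -5, -2, 1, 7, 8, 14, 16, 23, 30}, so |A + A| = 15. Thus K = 15/5 = 3. For comparison, the minimum possible |A + A| over all 5-element sets is 2·5 − 1 = 9 (so min K = 9/5), attained only by arithmetic progressions.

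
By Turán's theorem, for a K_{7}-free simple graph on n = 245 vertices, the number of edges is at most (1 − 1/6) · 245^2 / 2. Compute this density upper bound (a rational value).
Turán density bound = (5/6) · 245^2/2 = 300125/12 ≈ 25010.4167

Turán's theorem: ex(n, K_{r+1}) is achieved by the complete r-partite Turán graph T(n, r) with parts as balanced as possible, and is at most (1 − 1/r) · n^2/2. For r = 6, n = 245: the density bound is (5/6) · 60025/2 = 300125/12 ≈ 25010.4167. The integer-valued extremum is e(T(245, 6)) = 25010, which is strictly less than the density bound 300125/12 since 6 ∤ 245 (the parts of T(245, 6) cannot all be equal).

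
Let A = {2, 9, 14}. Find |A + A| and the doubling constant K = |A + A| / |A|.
K = |A + A| / |A| = 6/3 = 2

Enumerate A + A = {a + b : a, b ∈ A}. With |A| = 3, there are |A|^2 = 9 ordered sum pairs; collecting distinct values, A + A = {4, 11, 16, 18, 23, 28}, so |A + A| = 6. Thus K = 6/3 = 2. For comparison, the minimum possible |A + A| over all 3-element sets is 2·3 − 1 = 5 (so min K = 5/3), attained only by arithmetic progressions.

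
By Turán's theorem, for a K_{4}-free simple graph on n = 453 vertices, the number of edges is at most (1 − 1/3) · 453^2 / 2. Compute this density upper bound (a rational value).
Turán density bound = (2/3) · 453^2/2 = 68403

Turán's theorem: ex(n, K_{r+1}) is achieved by the complete r-partite Turán graph T(n, r) with parts as balanced as possible, and is at most (1 − 1/r) · n^2/2. For r = 3, n = 453: the density bound is (2/3) · 205209/2 = 68403. Since 3 ∣ 453, the Turán graph T(453, 3) has parts of equal size 151, and its edge count e(T(453, 3)) = 68403 attains the density bound exactly.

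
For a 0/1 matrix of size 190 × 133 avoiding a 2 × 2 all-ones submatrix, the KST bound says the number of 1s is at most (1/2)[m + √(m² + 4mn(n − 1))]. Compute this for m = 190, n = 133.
z(190, 133; 2, 2) ≤ (1/2)[190 + √(190² + 4·190·133·132)] = (1/2)[190 + √13378660] = 1923.8425

Kővári–Sós–Turán: let r_1, ..., r_190 be the row sums and z = Σ r_i the total number of 1s. Each pair of columns can share at most one row with both entries 1 (else a 2×2 all-ones block appears), so Σ_i C(r_i, 2) ≤ C(133, 2) = 8778. By convexity Σ_i C(r_i, 2) ≥ 190·C(z/190, 2) = z(z − 190)/(2·190), giving z² − 190z − 190·133·132 ≤ 0 and hence z ≤ (1/2)[190 + √(36100 + 4·3335640)] = (1/2)[190 + √13378660] ≈ (1/2)(190 + 3657.6851) = 1923.8425.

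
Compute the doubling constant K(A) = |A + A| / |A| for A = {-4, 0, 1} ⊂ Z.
K = |A + A| / |A| = 6/3 = 2

Enumerate A + A = {a + b : a, b ∈ A}. With |A| = 3, there are |A|^2 = 9 ordered sum pairs; collecting distinct values, A + A = {-8, -4, -3, 0, 1, 2}, so |A + A| = 6. Thus K = 6/3 = 2. For comparison, the minimum possible |A + A| over all 3-element sets is 2·3 − 1 = 5 (so min K = 5/3), attained only by arithmetic progressions.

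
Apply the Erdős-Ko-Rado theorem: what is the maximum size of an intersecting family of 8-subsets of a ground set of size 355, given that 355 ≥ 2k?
max |F| = C(354, 7) = 130217671789920

Erdős-Ko-Rado (1961): when n ≥ 2k, max |F| = C(n−1, k−1). The bound is attained by the star {A : i ∈ A} for any fixed i ∈ [n]. Here C(355−1, 8−1) = C(354, 7) = 130217671789920.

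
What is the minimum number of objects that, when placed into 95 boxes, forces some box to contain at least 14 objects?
n = (14 − 1)·95 + 1 = 1236

By the generalised pigeonhole principle, to guarantee some box contains ≥ r objects we need more than (r − 1) · k objects total. Threshold: n = (r − 1) · k + 1. With r = 14 and k = 95: n = 13 · 95 + 1 = 1235 + 1 = 1236. For n = 1235 = 13 · 95, we can put exactly 13 objects in every box, avoiding 14 in any single one — so 1236 is tight.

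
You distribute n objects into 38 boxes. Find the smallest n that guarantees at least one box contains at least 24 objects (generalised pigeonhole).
n = (24 − 1)·38 + 1 = 875

By the generalised pigeonhole principle, to guarantee some box contains ≥ r objects we need more than (r − 1) · k objects total. Threshold: n = (r − 1) · k + 1. With r = 24 and k = 38: n = 23 · 38 + 1 = 874 + 1 = 875. For n = 874 = 23 · 38, we can put exactly 23 objects in every box, avoiding 24 in any single one — so 875 is tight.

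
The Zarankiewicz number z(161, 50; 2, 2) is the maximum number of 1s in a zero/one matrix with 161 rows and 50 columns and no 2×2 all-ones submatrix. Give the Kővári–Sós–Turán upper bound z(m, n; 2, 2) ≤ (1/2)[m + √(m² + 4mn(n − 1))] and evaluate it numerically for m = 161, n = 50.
z(161, 50; 2, 2) ≤ (1/2)[161 + √(161² + 4·161·50·49)] = (1/2)[161 + √1603721] = 713.6905

Kővári–Sós–Turán: let r_1, ..., r_161 be the row sums and z = Σ r_i the total number of 1s. Each pair of columns can share at most one row with both entries 1 (else a 2×2 all-ones block appears), so Σ_i C(r_i, 2) ≤ C(50, 2) = 1225. By convexity Σ_i C(r_i, 2) ≥ 161·C(z/161, 2) = z(z − 161)/(2·161), giving z² − 161z − 161·50·49 ≤ 0 and hence z ≤ (1/2)[161 + √(25921 + 4·394450)] = (1/2)[161 + √1603721] ≈ (1/2)(161 + 1266.3811) = 713.6905.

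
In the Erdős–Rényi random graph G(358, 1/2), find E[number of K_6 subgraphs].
E[# K_6] = C(358, 6) · (1/2)^C(6, 2) = 2803335422713 / 2^15 ≈ 85551007.773224

For each 6-subset S of vertices (there are C(358, 6) = 2803335422713 such S), let X_S = 1 if S induces a K_6 (all C(6, 2) = 15 edges present). Then P(X_S = 1) = (1/2)^15 = 1/32768. By linearity of expectation, E[# K_6] = C(358, 6) · (1/2)^15 = 2803335422713 / 32768 ≈ 85551007.773224.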